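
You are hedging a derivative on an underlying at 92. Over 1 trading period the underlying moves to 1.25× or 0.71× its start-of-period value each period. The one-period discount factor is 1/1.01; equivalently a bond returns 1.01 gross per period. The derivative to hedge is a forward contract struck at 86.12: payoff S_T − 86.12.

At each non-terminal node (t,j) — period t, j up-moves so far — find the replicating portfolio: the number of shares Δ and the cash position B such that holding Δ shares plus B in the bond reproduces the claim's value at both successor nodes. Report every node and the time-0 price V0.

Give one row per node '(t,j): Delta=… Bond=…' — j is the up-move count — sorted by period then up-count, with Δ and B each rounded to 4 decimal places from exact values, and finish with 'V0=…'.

(0,0): Delta=1.0000 Bond=-85.2673
V0=6.7327

Since d<R<u, set p* = (R−d)/(u−d) = 0.5556; price each node as the discounted p*-expectation of its children.
Terminal values V(1,·): V(1,0)=-20.8000, V(1,1)=28.8800
Node (0,0) S=92.0000: V=(p*·28.8800+(1−p*)·-20.8000)/1.01=6.7327; Δ=(28.8800−-20.8000)/(115.0000−65.3200)=1.0000; B=V−Δ·S=-85.2673
Check: Δ(0,0)·S0 + B(0,0) = 6.7327 = V0.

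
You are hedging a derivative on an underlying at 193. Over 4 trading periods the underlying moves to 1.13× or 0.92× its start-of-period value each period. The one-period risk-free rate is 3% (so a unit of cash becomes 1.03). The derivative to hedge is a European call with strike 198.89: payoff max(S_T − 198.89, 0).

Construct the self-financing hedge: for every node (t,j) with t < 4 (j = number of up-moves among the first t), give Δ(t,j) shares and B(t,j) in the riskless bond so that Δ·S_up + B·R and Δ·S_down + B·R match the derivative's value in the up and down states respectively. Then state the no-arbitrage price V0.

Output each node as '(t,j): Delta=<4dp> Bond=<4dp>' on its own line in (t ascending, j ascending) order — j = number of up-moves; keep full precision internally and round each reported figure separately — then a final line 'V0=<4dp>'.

Since d<R<u, set p* = (R−d)/(u−d) = 0.5238; price each node as the discounted p*-expectation of its children.
Payoff layer (t=4): V(4,0)=0.0000, V(4,1)=0.0000, V(4,2)=9.6983, V(4,3)=57.3108, V(4,4)=115.7914
(3,0): S=150.2868. Δ = (V_up−V_dn)/(S_up−S_dn) = (0.0000−0.0000)/(169.8241−138.2638) = 0.0000. V = [p*·0.0000 + (1−p*)·0.0000]/1.03 = 0.0000. B = V − Δ·S = 0.0000.
(3,1): S=184.5914. Δ = (V_up−V_dn)/(S_up−S_dn) = (9.6983−0.0000)/(208.5883−169.8241) = 0.2502. V = [p*·9.6983 + (1−p*)·0.0000]/1.03 = 4.9321. B = V − Δ·S = -41.2501.
(3,2): S=226.7264. Δ = (V_up−V_dn)/(S_up−S_dn) = (57.3108−9.6983)/(256.2008−208.5883) = 1.0000. V = [p*·57.3108 + (1−p*)·9.6983]/1.03 = 33.6293. B = V − Δ·S = -193.0971.
(3,3): S=278.4791. Δ = (V_up−V_dn)/(S_up−S_dn) = (115.7914−57.3108)/(314.6814−256.2008) = 1.0000. V = [p*·115.7914 + (1−p*)·57.3108]/1.03 = 85.3820. B = V − Δ·S = -193.0971.
(2,0): S=163.3552. Δ = (V_up−V_dn)/(S_up−S_dn) = (4.9321−0.0000)/(184.5914−150.2868) = 0.1438. V = [p*·4.9321 + (1−p*)·0.0000]/1.03 = 2.5082. B = V − Δ·S = -20.9779.
(2,1): S=200.6428. Δ = (V_up−V_dn)/(S_up−S_dn) = (33.6293−4.9321)/(226.7264−184.5914) = 0.6811. V = [p*·33.6293 + (1−p*)·4.9321]/1.03 = 19.3825. B = V − Δ·S = -117.2709.
(2,2): S=246.4417. Δ = (V_up−V_dn)/(S_up−S_dn) = (85.3820−33.6293)/(278.4791−226.7264) = 1.0000. V = [p*·85.3820 + (1−p*)·33.6293]/1.03 = 58.9688. B = V − Δ·S = -187.4729.
(1,0): S=177.5600. Δ = (V_up−V_dn)/(S_up−S_dn) = (19.3825−2.5082)/(200.6428−163.3552) = 0.4525. V = [p*·19.3825 + (1−p*)·2.5082]/1.03 = 11.0166. B = V − Δ·S = -69.3369.
(1,1): S=218.0900. Δ = (V_up−V_dn)/(S_up−S_dn) = (58.9688−19.3825)/(246.4417−200.6428) = 0.8644. V = [p*·58.9688 + (1−p*)·19.3825]/1.03 = 38.9497. B = V − Δ·S = -149.5567.
(0,0): S=193.0000. Δ = (V_up−V_dn)/(S_up−S_dn) = (38.9497−11.0166)/(218.0900−177.5600) = 0.6892. V = [p*·38.9497 + (1−p*)·11.0166]/1.03 = 24.9012. B = V − Δ·S = -108.1134.
Each (Δ,B) replicates both successor values, so the strategy is self-financing and V0 is arbitrage-free.

(0,0): Delta=0.6892 Bond=-108.1134
(1,0): Delta=0.4525 Bond=-69.3369
(1,1): Delta=0.8644 Bond=-149.5567
(2,0): Delta=0.1438 Bond=-20.9779
(2,1): Delta=0.6811 Bond=-117.2709
(2,2): Delta=1.0000 Bond=-187.4729
(3,0): Delta=0.0000 Bond=0.0000
(3,1): Delta=0.2502 Bond=-41.2501
(3,2): Delta=1.0000 Bond=-193.0971
(3,3): Delta=1.0000 Bond=-193.0971
V0=24.9012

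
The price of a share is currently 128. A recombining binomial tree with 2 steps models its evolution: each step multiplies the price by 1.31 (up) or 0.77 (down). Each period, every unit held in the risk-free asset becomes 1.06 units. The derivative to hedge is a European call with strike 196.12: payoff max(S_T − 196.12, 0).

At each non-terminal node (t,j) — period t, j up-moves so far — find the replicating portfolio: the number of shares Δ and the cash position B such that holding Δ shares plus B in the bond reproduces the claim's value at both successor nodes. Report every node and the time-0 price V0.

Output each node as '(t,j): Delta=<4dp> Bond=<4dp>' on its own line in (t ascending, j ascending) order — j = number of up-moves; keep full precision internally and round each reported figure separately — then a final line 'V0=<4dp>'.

(0,0): Delta=0.1726 Bond=-16.0439
(1,0): Delta=0.0000 Bond=0.0000
(1,1): Delta=0.2600 Bond=-31.6674
V0=6.0425

The replicating-portfolio and risk-neutral prices coincide; use p* = (1.06−0.77)/(1.31−0.77) = 0.5370 for the latter.
Terminal values V(2,·): V(2,0)=0.0000, V(2,1)=0.0000, V(2,2)=23.5408
  t=1,j=0: stock 98.5600 → up 129.1136 (V=0.0000), down 75.8912 (V=0.0000). Price 0.0000; hedge Δ=0.0000, bond B=0.0000.
  t=1,j=1: stock 167.6800 → up 219.6608 (V=23.5408), down 129.1136 (V=0.0000). Price 11.9267; hedge Δ=0.2600, bond B=-31.6674.
  t=0,j=0: stock 128.0000 → up 167.6800 (V=11.9267), down 98.5600 (V=0.0000). Price 6.0425; hedge Δ=0.1726, bond B=-16.0439.
Check: Δ(0,0)·S0 + B(0,0) = 6.0425 = V0.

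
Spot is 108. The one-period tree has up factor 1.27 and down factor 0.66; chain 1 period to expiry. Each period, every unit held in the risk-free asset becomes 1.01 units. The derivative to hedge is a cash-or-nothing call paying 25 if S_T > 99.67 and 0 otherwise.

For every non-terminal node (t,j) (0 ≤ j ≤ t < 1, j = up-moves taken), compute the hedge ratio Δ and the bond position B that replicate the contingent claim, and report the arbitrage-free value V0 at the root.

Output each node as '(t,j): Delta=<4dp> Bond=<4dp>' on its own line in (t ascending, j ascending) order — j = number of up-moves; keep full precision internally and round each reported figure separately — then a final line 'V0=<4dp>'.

The replicating-portfolio and risk-neutral prices coincide; use p* = (1.01−0.66)/(1.27−0.66) = 0.5738 for the latter.
Terminal values V(1,·): V(1,0)=0.0000, V(1,1)=25.0000
Node (0,0) S=108.0000: V=(p*·25.0000+(1−p*)·0.0000)/1.01=14.2022; Δ=(25.0000−0.0000)/(137.1600−71.2800)=0.3795; B=V−Δ·S=-26.7814
Each (Δ,B) replicates both successor values, so the strategy is self-financing and V0 is arbitrage-free.

(0,0): Delta=0.3795 Bond=-26.7814
V0=14.2022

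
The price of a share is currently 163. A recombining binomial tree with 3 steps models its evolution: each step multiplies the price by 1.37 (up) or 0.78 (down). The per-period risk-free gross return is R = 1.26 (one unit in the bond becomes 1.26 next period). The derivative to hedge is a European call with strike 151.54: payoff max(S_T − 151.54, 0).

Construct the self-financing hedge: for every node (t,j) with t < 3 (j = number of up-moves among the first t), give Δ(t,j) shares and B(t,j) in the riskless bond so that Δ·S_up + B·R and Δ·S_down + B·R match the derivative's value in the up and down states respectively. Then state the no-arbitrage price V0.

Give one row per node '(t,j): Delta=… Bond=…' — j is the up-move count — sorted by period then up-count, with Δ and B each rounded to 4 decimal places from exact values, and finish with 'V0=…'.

(0,0): Delta=0.9555 Bond=-67.6015
(1,0): Delta=0.7496 Bond=-59.0003
(1,1): Delta=0.9824 Bond=-91.1770
(2,0): Delta=0.0000 Bond=0.0000
(2,1): Delta=0.8474 Bond=-91.3767
(2,2): Delta=1.0000 Bond=-120.2698
V0=88.1495

Since d<R<u, set p* = (R−d)/(u−d) = 0.8136; price each node as the discounted p*-expectation of its children.
Terminal values V(3,·): V(3,0)=0.0000, V(3,1)=0.0000, V(3,2)=87.0891, V(3,3)=267.5905
  t=2,j=0: stock 99.1692 → up 135.8618 (V=0.0000), down 77.3520 (V=0.0000). Price 0.0000; hedge Δ=0.0000, bond B=0.0000.
  t=2,j=1: stock 174.1818 → up 238.6291 (V=87.0891), down 135.8618 (V=0.0000). Price 56.2318; hedge Δ=0.8474, bond B=-91.3767.
  t=2,j=2: stock 305.9347 → up 419.1305 (V=267.5905), down 238.6291 (V=87.0891). Price 185.6649; hedge Δ=1.0000, bond B=-120.2698.
  t=1,j=0: stock 127.1400 → up 174.1818 (V=56.2318), down 99.1692 (V=0.0000). Price 36.3079; hedge Δ=0.7496, bond B=-59.0003.
  t=1,j=1: stock 223.3100 → up 305.9347 (V=185.6649), down 174.1818 (V=56.2318). Price 128.2010; hedge Δ=0.9824, bond B=-91.1770.
  t=0,j=0: stock 163.0000 → up 223.3100 (V=128.2010), down 127.1400 (V=36.3079). Price 88.1495; hedge Δ=0.9555, bond B=-67.6015.
Self-financing check: at every node Δ·S+B equals the discounted successor values.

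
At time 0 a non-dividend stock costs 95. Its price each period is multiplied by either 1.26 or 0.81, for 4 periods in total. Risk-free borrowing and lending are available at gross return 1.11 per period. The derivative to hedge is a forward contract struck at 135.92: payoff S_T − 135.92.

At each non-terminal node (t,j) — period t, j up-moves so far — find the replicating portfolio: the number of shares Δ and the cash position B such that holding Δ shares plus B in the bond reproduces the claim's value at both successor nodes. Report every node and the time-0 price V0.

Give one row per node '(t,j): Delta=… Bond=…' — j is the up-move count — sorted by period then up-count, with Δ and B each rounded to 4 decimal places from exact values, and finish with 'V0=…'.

(0,0): Delta=1.0000 Bond=-89.5347
(1,0): Delta=1.0000 Bond=-99.3835
(1,1): Delta=1.0000 Bond=-99.3835
(2,0): Delta=1.0000 Bond=-110.3157
(2,1): Delta=1.0000 Bond=-110.3157
(2,2): Delta=1.0000 Bond=-110.3157
(3,0): Delta=1.0000 Bond=-122.4505
(3,1): Delta=1.0000 Bond=-122.4505
(3,2): Delta=1.0000 Bond=-122.4505
(3,3): Delta=1.0000 Bond=-122.4505
V0=5.4653

The replicating-portfolio and risk-neutral prices coincide; use p* = (1.11−0.81)/(1.26−0.81) = 0.6667 for the latter.
Terminal values V(4,·): V(4,0)=-95.0256, V(4,1)=-72.3065, V(4,2)=-36.9657, V(4,3)=18.0089, V(4,4)=103.5250
Node (3,0) S=50.4869: V=(p*·-72.3065+(1−p*)·-95.0256)/1.11=-71.9636; Δ=(-72.3065−-95.0256)/(63.6135−40.8944)=1.0000; B=V−Δ·S=-122.4505
Node (3,1) S=78.5352: V=(p*·-36.9657+(1−p*)·-72.3065)/1.11=-43.9153; Δ=(-36.9657−-72.3065)/(98.9543−63.6135)=1.0000; B=V−Δ·S=-122.4505
Node (3,2) S=122.1658: V=(p*·18.0089+(1−p*)·-36.9657)/1.11=-0.2846; Δ=(18.0089−-36.9657)/(153.9289−98.9543)=1.0000; B=V−Δ·S=-122.4505
Node (3,3) S=190.0357: V=(p*·103.5250+(1−p*)·18.0089)/1.11=67.5853; Δ=(103.5250−18.0089)/(239.4450−153.9289)=1.0000; B=V−Δ·S=-122.4505
Node (2,0) S=62.3295: V=(p*·-43.9153+(1−p*)·-71.9636)/1.11=-47.9862; Δ=(-43.9153−-71.9636)/(78.5352−50.4869)=1.0000; B=V−Δ·S=-110.3157
Node (2,1) S=96.9570: V=(p*·-0.2846+(1−p*)·-43.9153)/1.11=-13.3587; Δ=(-0.2846−-43.9153)/(122.1658−78.5352)=1.0000; B=V−Δ·S=-110.3157
Node (2,2) S=150.8220: V=(p*·67.5853+(1−p*)·-0.2846)/1.11=40.5063; Δ=(67.5853−-0.2846)/(190.0357−122.1658)=1.0000; B=V−Δ·S=-110.3157
Node (1,0) S=76.9500: V=(p*·-13.3587+(1−p*)·-47.9862)/1.11=-22.4335; Δ=(-13.3587−-47.9862)/(96.9570−62.3295)=1.0000; B=V−Δ·S=-99.3835
Node (1,1) S=119.7000: V=(p*·40.5063+(1−p*)·-13.3587)/1.11=20.3165; Δ=(40.5063−-13.3587)/(150.8220−96.9570)=1.0000; B=V−Δ·S=-99.3835
Node (0,0) S=95.0000: V=(p*·20.3165+(1−p*)·-22.4335)/1.11=5.4653; Δ=(20.3165−-22.4335)/(119.7000−76.9500)=1.0000; B=V−Δ·S=-89.5347
Root portfolio cost Δ·95+B reproduces V0=5.4653.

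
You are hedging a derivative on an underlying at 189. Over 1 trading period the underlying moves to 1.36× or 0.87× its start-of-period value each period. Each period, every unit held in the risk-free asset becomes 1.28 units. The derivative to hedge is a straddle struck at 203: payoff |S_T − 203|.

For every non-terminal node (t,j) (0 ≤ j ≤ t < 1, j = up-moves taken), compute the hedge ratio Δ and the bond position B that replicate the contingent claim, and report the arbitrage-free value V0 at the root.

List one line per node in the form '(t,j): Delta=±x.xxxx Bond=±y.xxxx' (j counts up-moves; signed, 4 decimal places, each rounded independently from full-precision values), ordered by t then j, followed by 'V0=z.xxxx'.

(0,0): Delta=0.1670 Bond=8.6741
V0=40.2455

Since d<R<u, set p* = (R−d)/(u−d) = 0.8367; price each node as the discounted p*-expectation of its children.
Terminal values V(1,·): V(1,0)=38.5700, V(1,1)=54.0400
Node (0,0) S=189.0000: V=(p*·54.0400+(1−p*)·38.5700)/1.28=40.2455; Δ=(54.0400−38.5700)/(257.0400−164.4300)=0.1670; B=V−Δ·S=8.6741
Self-financing check: at every node Δ·S+B equals the discounted successor values.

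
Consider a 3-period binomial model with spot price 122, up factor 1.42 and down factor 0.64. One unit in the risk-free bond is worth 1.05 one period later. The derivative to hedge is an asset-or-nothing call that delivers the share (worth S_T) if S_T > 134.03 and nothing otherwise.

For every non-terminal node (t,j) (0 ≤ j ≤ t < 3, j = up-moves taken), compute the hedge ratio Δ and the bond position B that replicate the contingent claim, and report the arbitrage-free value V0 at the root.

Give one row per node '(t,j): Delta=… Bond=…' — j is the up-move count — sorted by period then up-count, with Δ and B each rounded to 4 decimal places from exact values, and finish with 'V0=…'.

Risk-neutral probability p* = (R−d)/(u−d) = (1.05−0.64)/(1.42−0.64) = 0.5256.
Terminal values V(3,·): V(3,0)=0.0000, V(3,1)=0.0000, V(3,2)=157.4405, V(3,3)=349.3211
Node (2,0) S=49.9712: V=(p*·0.0000+(1−p*)·0.0000)/1.05=0.0000; Δ=(0.0000−0.0000)/(70.9591−31.9816)=0.0000; B=V−Δ·S=0.0000
Node (2,1) S=110.8736: V=(p*·157.4405+(1−p*)·0.0000)/1.05=78.8164; Δ=(157.4405−0.0000)/(157.4405−70.9591)=1.8205; B=V−Δ·S=-123.0304
Node (2,2) S=246.0008: V=(p*·349.3211+(1−p*)·157.4405)/1.05=246.0008; Δ=(349.3211−157.4405)/(349.3211−157.4405)=1.0000; B=V−Δ·S=0.0000
Node (1,0) S=78.0800: V=(p*·78.8164+(1−p*)·0.0000)/1.05=39.4563; Δ=(78.8164−0.0000)/(110.8736−49.9712)=1.2941; B=V−Δ·S=-61.5903
Node (1,1) S=173.2400: V=(p*·246.0008+(1−p*)·78.8164)/1.05=158.7575; Δ=(246.0008−78.8164)/(246.0008−110.8736)=1.2372; B=V−Δ·S=-55.5815
Node (0,0) S=122.0000: V=(p*·158.7575+(1−p*)·39.4563)/1.05=97.3009; Δ=(158.7575−39.4563)/(173.2400−78.0800)=1.2537; B=V−Δ·S=-55.6494
The time-0 hedge costs 97.3009, which is the no-arbitrage price.

(0,0): Delta=1.2537 Bond=-55.6494
(1,0): Delta=1.2941 Bond=-61.5903
(1,1): Delta=1.2372 Bond=-55.5815
(2,0): Delta=0.0000 Bond=0.0000
(2,1): Delta=1.8205 Bond=-123.0304
(2,2): Delta=1.0000 Bond=0.0000
V0=97.3009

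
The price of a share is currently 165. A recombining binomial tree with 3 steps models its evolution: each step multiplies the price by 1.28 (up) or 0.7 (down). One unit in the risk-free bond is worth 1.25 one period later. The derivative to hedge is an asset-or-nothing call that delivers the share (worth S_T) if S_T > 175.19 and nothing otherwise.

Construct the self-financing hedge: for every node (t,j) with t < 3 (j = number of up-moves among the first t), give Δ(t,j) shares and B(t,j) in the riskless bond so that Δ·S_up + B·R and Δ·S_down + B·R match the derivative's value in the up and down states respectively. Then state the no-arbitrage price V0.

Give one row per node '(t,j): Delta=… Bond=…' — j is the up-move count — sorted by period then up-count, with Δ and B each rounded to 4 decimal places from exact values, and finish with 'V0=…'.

(0,0): Delta=1.0671 Bond=-11.4710
(1,0): Delta=2.1430 Bond=-138.6075
(1,1): Delta=1.0350 Bond=-7.5604
(2,0): Delta=0.0000 Bond=0.0000
(2,1): Delta=2.2069 Bond=-182.7098
(2,2): Delta=1.0000 Bond=0.0000
V0=164.5927

The replicating-portfolio and risk-neutral prices coincide; use p* = (1.25−0.7)/(1.28−0.7) = 0.9483 for the latter.
Terminal values V(3,·): V(3,0)=0.0000, V(3,1)=0.0000, V(3,2)=189.2352, V(3,3)=346.0301
(2,0): S=80.8500. Δ = (V_up−V_dn)/(S_up−S_dn) = (0.0000−0.0000)/(103.4880−56.5950) = 0.0000. V = [p*·0.0000 + (1−p*)·0.0000]/1.25 = 0.0000. B = V − Δ·S = 0.0000.
(2,1): S=147.8400. Δ = (V_up−V_dn)/(S_up−S_dn) = (189.2352−0.0000)/(189.2352−103.4880) = 2.2069. V = [p*·189.2352 + (1−p*)·0.0000]/1.25 = 143.5577. B = V − Δ·S = -182.7098.
(2,2): S=270.3360. Δ = (V_up−V_dn)/(S_up−S_dn) = (346.0301−189.2352)/(346.0301−189.2352) = 1.0000. V = [p*·346.0301 + (1−p*)·189.2352]/1.25 = 270.3360. B = V − Δ·S = 0.0000.
(1,0): S=115.5000. Δ = (V_up−V_dn)/(S_up−S_dn) = (143.5577−0.0000)/(147.8400−80.8500) = 2.1430. V = [p*·143.5577 + (1−p*)·0.0000]/1.25 = 108.9059. B = V − Δ·S = -138.6075.
(1,1): S=211.2000. Δ = (V_up−V_dn)/(S_up−S_dn) = (270.3360−143.5577)/(270.3360−147.8400) = 1.0350. V = [p*·270.3360 + (1−p*)·143.5577]/1.25 = 211.0228. B = V − Δ·S = -7.5604.
(0,0): S=165.0000. Δ = (V_up−V_dn)/(S_up−S_dn) = (211.0228−108.9059)/(211.2000−115.5000) = 1.0671. V = [p*·211.0228 + (1−p*)·108.9059]/1.25 = 164.5927. B = V − Δ·S = -11.4710.
The time-0 hedge costs 164.5927, which is the no-arbitrage price.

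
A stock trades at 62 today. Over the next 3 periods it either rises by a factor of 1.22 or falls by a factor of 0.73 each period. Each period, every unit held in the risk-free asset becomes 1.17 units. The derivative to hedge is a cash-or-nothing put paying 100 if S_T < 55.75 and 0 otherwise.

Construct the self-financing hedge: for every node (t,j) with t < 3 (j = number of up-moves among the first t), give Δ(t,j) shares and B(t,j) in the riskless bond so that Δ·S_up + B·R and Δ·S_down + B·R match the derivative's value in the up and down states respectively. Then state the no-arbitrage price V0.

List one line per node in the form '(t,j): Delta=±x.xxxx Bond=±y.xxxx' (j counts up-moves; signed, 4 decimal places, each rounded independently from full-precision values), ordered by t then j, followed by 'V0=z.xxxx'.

Risk-neutral probability p* = (R−d)/(u−d) = (1.17−0.73)/(1.22−0.73) = 0.8980.
Terminal payoffs: V(3,0)=100.0000, V(3,1)=100.0000, V(3,2)=0.0000, V(3,3)=0.0000
Node (2,0) S=33.0398: V=(p*·100.0000+(1−p*)·100.0000)/1.17=85.4701; Δ=(100.0000−100.0000)/(40.3086−24.1191)=0.0000; B=V−Δ·S=85.4701
Node (2,1) S=55.2172: V=(p*·0.0000+(1−p*)·100.0000)/1.17=8.7214; Δ=(0.0000−100.0000)/(67.3650−40.3086)=-3.6960; B=V−Δ·S=212.8031
Node (2,2) S=92.2808: V=(p*·0.0000+(1−p*)·0.0000)/1.17=0.0000; Δ=(0.0000−0.0000)/(112.5826−67.3650)=0.0000; B=V−Δ·S=0.0000
Node (1,0) S=45.2600: V=(p*·8.7214+(1−p*)·85.4701)/1.17=14.1478; Δ=(8.7214−85.4701)/(55.2172−33.0398)=-3.4607; B=V−Δ·S=170.7777
Node (1,1) S=75.6400: V=(p*·0.0000+(1−p*)·8.7214)/1.17=0.7606; Δ=(0.0000−8.7214)/(92.2808−55.2172)=-0.2353; B=V−Δ·S=18.5595
Node (0,0) S=62.0000: V=(p*·0.7606+(1−p*)·14.1478)/1.17=1.8177; Δ=(0.7606−14.1478)/(75.6400−45.2600)=-0.4407; B=V−Δ·S=29.1384
Root portfolio cost Δ·62+B reproduces V0=1.8177.

(0,0): Delta=-0.4407 Bond=29.1384
(1,0): Delta=-3.4607 Bond=170.7777
(1,1): Delta=-0.2353 Bond=18.5595
(2,0): Delta=0.0000 Bond=85.4701
(2,1): Delta=-3.6960 Bond=212.8031
(2,2): Delta=0.0000 Bond=0.0000
V0=1.8177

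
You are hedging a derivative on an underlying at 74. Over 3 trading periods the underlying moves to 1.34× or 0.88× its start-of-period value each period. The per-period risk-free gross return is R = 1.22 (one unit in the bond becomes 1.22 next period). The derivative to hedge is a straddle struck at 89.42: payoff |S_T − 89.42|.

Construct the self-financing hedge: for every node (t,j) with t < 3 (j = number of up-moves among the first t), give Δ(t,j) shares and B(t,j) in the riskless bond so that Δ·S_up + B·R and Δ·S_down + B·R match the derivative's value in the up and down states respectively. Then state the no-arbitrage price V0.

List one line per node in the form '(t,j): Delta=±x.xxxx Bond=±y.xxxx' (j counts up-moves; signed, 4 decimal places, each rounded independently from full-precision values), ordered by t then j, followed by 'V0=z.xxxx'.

(0,0): Delta=0.7369 Bond=-26.9142
(1,0): Delta=0.1128 Bond=7.8096
(1,1): Delta=0.8816 Bond=-47.1806
(2,0): Delta=-1.0000 Bond=73.2951
(2,1): Delta=0.3707 Bond=-12.9784
(2,2): Delta=1.0000 Bond=-73.2951
V0=27.6174

Under the risk-neutral measure, an up-move has probability p* = (R−d)/(u−d) = 0.7391 and values discount at R = 1.22.
Terminal values V(3,·): V(3,0)=38.9911, V(3,1)=12.6305, V(3,2)=27.5095, V(3,3)=88.6317
(2,0): S=57.3056. Δ = (V_up−V_dn)/(S_up−S_dn) = (12.6305−38.9911)/(76.7895−50.4289) = -1.0000. V = [p*·12.6305 + (1−p*)·38.9911]/1.22 = 15.9895. B = V − Δ·S = 73.2951.
(2,1): S=87.2608. Δ = (V_up−V_dn)/(S_up−S_dn) = (27.5095−12.6305)/(116.9295−76.7895) = 0.3707. V = [p*·27.5095 + (1−p*)·12.6305]/1.22 = 19.3672. B = V − Δ·S = -12.9784.
(2,2): S=132.8744. Δ = (V_up−V_dn)/(S_up−S_dn) = (88.6317−27.5095)/(178.0517−116.9295) = 1.0000. V = [p*·88.6317 + (1−p*)·27.5095]/1.22 = 59.5793. B = V − Δ·S = -73.2951.
(1,0): S=65.1200. Δ = (V_up−V_dn)/(S_up−S_dn) = (19.3672−15.9895)/(87.2608−57.3056) = 0.1128. V = [p*·19.3672 + (1−p*)·15.9895]/1.22 = 15.1525. B = V − Δ·S = 7.8096.
(1,1): S=99.1600. Δ = (V_up−V_dn)/(S_up−S_dn) = (59.5793−19.3672)/(132.8744−87.2608) = 0.8816. V = [p*·59.5793 + (1−p*)·19.3672]/1.22 = 40.2371. B = V − Δ·S = -47.1806.
(0,0): S=74.0000. Δ = (V_up−V_dn)/(S_up−S_dn) = (40.2371−15.1525)/(99.1600−65.1200) = 0.7369. V = [p*·40.2371 + (1−p*)·15.1525]/1.22 = 27.6174. B = V − Δ·S = -26.9142.
Self-financing check: at every node Δ·S+B equals the discounted successor values.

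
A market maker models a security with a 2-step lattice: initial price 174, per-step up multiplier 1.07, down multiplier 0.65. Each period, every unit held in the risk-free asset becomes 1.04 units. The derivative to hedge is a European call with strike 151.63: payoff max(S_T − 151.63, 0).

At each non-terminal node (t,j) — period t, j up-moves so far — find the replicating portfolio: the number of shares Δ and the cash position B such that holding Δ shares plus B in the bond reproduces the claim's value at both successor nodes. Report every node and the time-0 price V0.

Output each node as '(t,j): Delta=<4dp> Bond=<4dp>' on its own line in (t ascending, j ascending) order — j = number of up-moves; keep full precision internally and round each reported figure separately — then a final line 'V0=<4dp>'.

The replicating-portfolio and risk-neutral prices coincide; use p* = (1.04−0.65)/(1.07−0.65) = 0.9286 for the latter.
Payoff layer (t=2): V(2,0)=0.0000, V(2,1)=0.0000, V(2,2)=47.5826
(1,0): S=113.1000. Δ = (V_up−V_dn)/(S_up−S_dn) = (0.0000−0.0000)/(121.0170−73.5150) = 0.0000. V = [p*·0.0000 + (1−p*)·0.0000]/1.04 = 0.0000. B = V − Δ·S = 0.0000.
(1,1): S=186.1800. Δ = (V_up−V_dn)/(S_up−S_dn) = (47.5826−0.0000)/(199.2126−121.0170) = 0.6085. V = [p*·47.5826 + (1−p*)·0.0000]/1.04 = 42.4845. B = V − Δ·S = -70.8074.
(0,0): S=174.0000. Δ = (V_up−V_dn)/(S_up−S_dn) = (42.4845−0.0000)/(186.1800−113.1000) = 0.5813. V = [p*·42.4845 + (1−p*)·0.0000]/1.04 = 37.9326. B = V − Δ·S = -63.2209.
Each (Δ,B) replicates both successor values, so the strategy is self-financing and V0 is arbitrage-free.

(0,0): Delta=0.5813 Bond=-63.2209
(1,0): Delta=0.0000 Bond=0.0000
(1,1): Delta=0.6085 Bond=-70.8074
V0=37.9326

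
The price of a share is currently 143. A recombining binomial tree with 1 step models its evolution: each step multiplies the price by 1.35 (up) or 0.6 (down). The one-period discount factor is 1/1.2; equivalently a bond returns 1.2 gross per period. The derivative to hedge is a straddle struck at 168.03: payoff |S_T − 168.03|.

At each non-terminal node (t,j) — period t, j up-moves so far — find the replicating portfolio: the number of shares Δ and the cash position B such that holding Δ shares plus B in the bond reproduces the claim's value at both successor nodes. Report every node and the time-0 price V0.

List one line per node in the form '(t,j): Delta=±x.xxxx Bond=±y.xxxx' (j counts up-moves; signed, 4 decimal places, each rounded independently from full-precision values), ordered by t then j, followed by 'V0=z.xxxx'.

(0,0): Delta=-0.5334 Bond=106.6650
V0=30.3850

The replicating-portfolio and risk-neutral prices coincide; use p* = (1.2−0.6)/(1.35−0.6) = 0.8000 for the latter.
At expiry t=1: V(1,0)=82.2300, V(1,1)=25.0200
  t=0,j=0: stock 143.0000 → up 193.0500 (V=25.0200), down 85.8000 (V=82.2300). Price 30.3850; hedge Δ=-0.5334, bond B=106.6650.
Check: Δ(0,0)·S0 + B(0,0) = 30.3850 = V0.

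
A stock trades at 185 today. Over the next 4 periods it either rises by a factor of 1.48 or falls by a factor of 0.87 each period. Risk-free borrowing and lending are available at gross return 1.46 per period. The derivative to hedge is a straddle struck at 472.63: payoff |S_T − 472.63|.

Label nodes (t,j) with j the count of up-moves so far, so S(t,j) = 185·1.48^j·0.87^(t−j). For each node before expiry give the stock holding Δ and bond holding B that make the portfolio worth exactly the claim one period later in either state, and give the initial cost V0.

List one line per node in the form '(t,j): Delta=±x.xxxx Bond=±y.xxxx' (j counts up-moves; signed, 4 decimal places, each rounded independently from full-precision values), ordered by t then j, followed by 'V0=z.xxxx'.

(0,0): Delta=0.9108 Bond=-87.0577
(1,0): Delta=-0.5607 Bond=109.7351
(1,1): Delta=0.9401 Bond=-135.1327
(2,0): Delta=-1.0000 Bond=221.7255
(2,1): Delta=-0.5520 Bond=158.1281
(2,2): Delta=0.9699 Bond=-209.3419
(3,0): Delta=-1.0000 Bond=323.7192
(3,1): Delta=-1.0000 Bond=323.7192
(3,2): Delta=-0.5430 Bond=227.7194
(3,3): Delta=1.0000 Bond=-323.7192
V0=81.4401

The replicating-portfolio and risk-neutral prices coincide; use p* = (1.46−0.87)/(1.48−0.87) = 0.9672 for the latter.
Payoff layer (t=4): V(4,0)=366.6439, V(4,1)=292.3319, V(4,2)=165.9160, V(4,3)=49.1364, V(4,4)=414.9726
(3,0): S=121.8231. Δ = (V_up−V_dn)/(S_up−S_dn) = (292.3319−366.6439)/(180.2981−105.9861) = -1.0000. V = [p*·292.3319 + (1−p*)·366.6439]/1.46 = 201.8961. B = V − Δ·S = 323.7192.
(3,1): S=207.2392. Δ = (V_up−V_dn)/(S_up−S_dn) = (165.9160−292.3319)/(306.7140−180.2981) = -1.0000. V = [p*·165.9160 + (1−p*)·292.3319]/1.46 = 116.4800. B = V − Δ·S = 323.7192.
(3,2): S=352.5449. Δ = (V_up−V_dn)/(S_up−S_dn) = (49.1364−165.9160)/(521.7664−306.7140) = -0.5430. V = [p*·49.1364 + (1−p*)·165.9160]/1.46 = 36.2776. B = V − Δ·S = 227.7194.
(3,3): S=599.7315. Δ = (V_up−V_dn)/(S_up−S_dn) = (414.9726−49.1364)/(887.6026−521.7664) = 1.0000. V = [p*·414.9726 + (1−p*)·49.1364]/1.46 = 276.0123. B = V − Δ·S = -323.7192.
(2,0): S=140.0265. Δ = (V_up−V_dn)/(S_up−S_dn) = (116.4800−201.8961)/(207.2392−121.8231) = -1.0000. V = [p*·116.4800 + (1−p*)·201.8961]/1.46 = 81.6990. B = V − Δ·S = 221.7255.
(2,1): S=238.2060. Δ = (V_up−V_dn)/(S_up−S_dn) = (36.2776−116.4800)/(352.5449−207.2392) = -0.5520. V = [p*·36.2776 + (1−p*)·116.4800]/1.46 = 26.6487. B = V − Δ·S = 158.1281.
(2,2): S=405.2240. Δ = (V_up−V_dn)/(S_up−S_dn) = (276.0123−36.2776)/(599.7315−352.5449) = 0.9699. V = [p*·276.0123 + (1−p*)·36.2776]/1.46 = 183.6659. B = V − Δ·S = -209.3419.
(1,0): S=160.9500. Δ = (V_up−V_dn)/(S_up−S_dn) = (26.6487−81.6990)/(238.2060−140.0265) = -0.5607. V = [p*·26.6487 + (1−p*)·81.6990]/1.46 = 19.4888. B = V − Δ·S = 109.7351.
(1,1): S=273.8000. Δ = (V_up−V_dn)/(S_up−S_dn) = (183.6659−26.6487)/(405.2240−238.2060) = 0.9401. V = [p*·183.6659 + (1−p*)·26.6487]/1.46 = 122.2725. B = V − Δ·S = -135.1327.
(0,0): S=185.0000. Δ = (V_up−V_dn)/(S_up−S_dn) = (122.2725−19.4888)/(273.8000−160.9500) = 0.9108. V = [p*·122.2725 + (1−p*)·19.4888]/1.46 = 81.4401. B = V − Δ·S = -87.0577.
Each (Δ,B) replicates both successor values, so the strategy is self-financing and V0 is arbitrage-free.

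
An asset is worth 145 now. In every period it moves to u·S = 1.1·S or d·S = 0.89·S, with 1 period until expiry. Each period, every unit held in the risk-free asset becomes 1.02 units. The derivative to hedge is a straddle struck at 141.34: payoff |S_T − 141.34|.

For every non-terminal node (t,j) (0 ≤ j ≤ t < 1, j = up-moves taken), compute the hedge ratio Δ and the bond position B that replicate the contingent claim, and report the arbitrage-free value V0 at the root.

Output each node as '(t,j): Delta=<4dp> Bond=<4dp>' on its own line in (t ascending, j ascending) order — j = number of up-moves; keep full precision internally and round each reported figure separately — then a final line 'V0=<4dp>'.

(0,0): Delta=0.1928 Bond=-12.3408
V0=15.6116

Under the risk-neutral measure, an up-move has probability p* = (R−d)/(u−d) = 0.6190 and values discount at R = 1.02.
Terminal payoffs: V(1,0)=12.2900, V(1,1)=18.1600
  t=0,j=0: stock 145.0000 → up 159.5000 (V=18.1600), down 129.0500 (V=12.2900). Price 15.6116; hedge Δ=0.1928, bond B=-12.3408.
Check: Δ(0,0)·S0 + B(0,0) = 15.6116 = V0.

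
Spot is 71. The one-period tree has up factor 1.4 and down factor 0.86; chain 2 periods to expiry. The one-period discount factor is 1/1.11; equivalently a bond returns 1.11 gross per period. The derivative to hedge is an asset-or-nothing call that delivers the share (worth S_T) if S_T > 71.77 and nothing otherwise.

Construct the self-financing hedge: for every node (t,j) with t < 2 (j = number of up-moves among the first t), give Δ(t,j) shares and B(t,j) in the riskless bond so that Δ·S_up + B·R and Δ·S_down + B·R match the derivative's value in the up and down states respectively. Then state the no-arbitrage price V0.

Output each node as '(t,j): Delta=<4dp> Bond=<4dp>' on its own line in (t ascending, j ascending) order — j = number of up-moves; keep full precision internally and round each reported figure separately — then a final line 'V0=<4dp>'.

Risk-neutral probability p* = (R−d)/(u−d) = (1.11−0.86)/(1.4−0.86) = 0.4630.
At expiry t=2: V(2,0)=0.0000, V(2,1)=85.4840, V(2,2)=139.1600
  t=1,j=0: stock 61.0600 → up 85.4840 (V=85.4840), down 52.5116 (V=0.0000). Price 35.6540; hedge Δ=2.5926, bond B=-122.6497.
  t=1,j=1: stock 99.4000 → up 139.1600 (V=139.1600), down 85.4840 (V=85.4840). Price 99.4000; hedge Δ=1.0000, bond B=0.0000.
  t=0,j=0: stock 71.0000 → up 99.4000 (V=99.4000), down 61.0600 (V=35.6540). Price 58.7081; hedge Δ=1.6627, bond B=-59.3400.
Self-financing check: at every node Δ·S+B equals the discounted successor values.

(0,0): Delta=1.6627 Bond=-59.3400
(1,0): Delta=2.5926 Bond=-122.6497
(1,1): Delta=1.0000 Bond=0.0000
V0=58.7081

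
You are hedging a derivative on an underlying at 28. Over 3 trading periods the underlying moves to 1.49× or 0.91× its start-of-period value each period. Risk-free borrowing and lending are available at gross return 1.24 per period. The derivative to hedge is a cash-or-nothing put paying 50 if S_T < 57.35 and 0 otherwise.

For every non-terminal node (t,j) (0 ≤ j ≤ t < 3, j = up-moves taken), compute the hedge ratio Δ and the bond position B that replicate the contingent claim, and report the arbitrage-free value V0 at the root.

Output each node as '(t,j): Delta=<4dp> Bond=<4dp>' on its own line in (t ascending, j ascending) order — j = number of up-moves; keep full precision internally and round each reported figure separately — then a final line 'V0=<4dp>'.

(0,0): Delta=-0.6482 Bond=39.5439
(1,0): Delta=0.0000 Bond=32.5182
(1,1): Delta=-0.9481 Bond=61.5468
(2,0): Delta=0.0000 Bond=40.3226
(2,1): Delta=0.0000 Bond=40.3226
(2,2): Delta=-1.3868 Bond=103.5873
V0=21.3942

The replicating-portfolio and risk-neutral prices coincide; use p* = (1.24−0.91)/(1.49−0.91) = 0.5690 for the latter.
Terminal values V(3,·): V(3,0)=50.0000, V(3,1)=50.0000, V(3,2)=50.0000, V(3,3)=0.0000
(2,0): S=23.1868. Δ = (V_up−V_dn)/(S_up−S_dn) = (50.0000−50.0000)/(34.5483−21.1000) = 0.0000. V = [p*·50.0000 + (1−p*)·50.0000]/1.24 = 40.3226. B = V − Δ·S = 40.3226.
(2,1): S=37.9652. Δ = (V_up−V_dn)/(S_up−S_dn) = (50.0000−50.0000)/(56.5681−34.5483) = 0.0000. V = [p*·50.0000 + (1−p*)·50.0000]/1.24 = 40.3226. B = V − Δ·S = 40.3226.
(2,2): S=62.1628. Δ = (V_up−V_dn)/(S_up−S_dn) = (0.0000−50.0000)/(92.6226−56.5681) = -1.3868. V = [p*·0.0000 + (1−p*)·50.0000]/1.24 = 17.3804. B = V − Δ·S = 103.5873.
(1,0): S=25.4800. Δ = (V_up−V_dn)/(S_up−S_dn) = (40.3226−40.3226)/(37.9652−23.1868) = 0.0000. V = [p*·40.3226 + (1−p*)·40.3226]/1.24 = 32.5182. B = V − Δ·S = 32.5182.
(1,1): S=41.7200. Δ = (V_up−V_dn)/(S_up−S_dn) = (17.3804−40.3226)/(62.1628−37.9652) = -0.9481. V = [p*·17.3804 + (1−p*)·40.3226]/1.24 = 21.9914. B = V − Δ·S = 61.5468.
(0,0): S=28.0000. Δ = (V_up−V_dn)/(S_up−S_dn) = (21.9914−32.5182)/(41.7200−25.4800) = -0.6482. V = [p*·21.9914 + (1−p*)·32.5182]/1.24 = 21.3942. B = V − Δ·S = 39.5439.
Root portfolio cost Δ·28+B reproduces V0=21.3942.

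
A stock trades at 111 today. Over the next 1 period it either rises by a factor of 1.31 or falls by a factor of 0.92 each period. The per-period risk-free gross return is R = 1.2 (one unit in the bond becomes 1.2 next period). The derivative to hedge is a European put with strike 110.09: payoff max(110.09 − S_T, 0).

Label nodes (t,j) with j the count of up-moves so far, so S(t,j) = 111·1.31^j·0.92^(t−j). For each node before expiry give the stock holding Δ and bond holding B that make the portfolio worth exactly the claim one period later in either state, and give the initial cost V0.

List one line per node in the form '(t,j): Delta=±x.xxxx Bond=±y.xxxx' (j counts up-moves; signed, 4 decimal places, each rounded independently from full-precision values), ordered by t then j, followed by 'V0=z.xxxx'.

The replicating-portfolio and risk-neutral prices coincide; use p* = (1.2−0.92)/(1.31−0.92) = 0.7179 for the latter.
Payoff layer (t=1): V(1,0)=7.9700, V(1,1)=0.0000
(0,0): S=111.0000. Δ = (V_up−V_dn)/(S_up−S_dn) = (0.0000−7.9700)/(145.4100−102.1200) = -0.1841. V = [p*·0.0000 + (1−p*)·7.9700]/1.2 = 1.8733. B = V − Δ·S = 22.3092.
Root portfolio cost Δ·111+B reproduces V0=1.8733.

(0,0): Delta=-0.1841 Bond=22.3092
V0=1.8733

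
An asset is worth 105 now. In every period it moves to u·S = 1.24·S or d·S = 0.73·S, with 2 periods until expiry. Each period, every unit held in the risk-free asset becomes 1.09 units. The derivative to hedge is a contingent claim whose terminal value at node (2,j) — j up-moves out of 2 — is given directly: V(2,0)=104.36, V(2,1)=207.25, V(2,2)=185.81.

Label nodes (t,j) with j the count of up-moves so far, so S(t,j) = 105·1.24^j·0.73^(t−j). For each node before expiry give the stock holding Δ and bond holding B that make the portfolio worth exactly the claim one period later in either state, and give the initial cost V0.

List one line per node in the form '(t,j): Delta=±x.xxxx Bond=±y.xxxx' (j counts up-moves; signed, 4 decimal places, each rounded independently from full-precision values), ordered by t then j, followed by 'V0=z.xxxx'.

(0,0): Delta=0.2592 Bond=130.7423
(1,0): Delta=2.6320 Bond=-39.3706
(1,1): Delta=-0.3229 Bond=218.2923
V0=157.9552

The replicating-portfolio and risk-neutral prices coincide; use p* = (1.09−0.73)/(1.24−0.73) = 0.7059 for the latter.
Terminal values V(2,·): V(2,0)=104.3600, V(2,1)=207.2500, V(2,2)=185.8100
Node (1,0) S=76.6500: V=(p*·207.2500+(1−p*)·104.3600)/1.09=162.3745; Δ=(207.2500−104.3600)/(95.0460−55.9545)=2.6320; B=V−Δ·S=-39.3706
Node (1,1) S=130.2000: V=(p*·185.8100+(1−p*)·207.2500)/1.09=176.2531; Δ=(185.8100−207.2500)/(161.4480−95.0460)=-0.3229; B=V−Δ·S=218.2923
Node (0,0) S=105.0000: V=(p*·176.2531+(1−p*)·162.3745)/1.09=157.9552; Δ=(176.2531−162.3745)/(130.2000−76.6500)=0.2592; B=V−Δ·S=130.7423
Each (Δ,B) replicates both successor values, so the strategy is self-financing and V0 is arbitrage-free.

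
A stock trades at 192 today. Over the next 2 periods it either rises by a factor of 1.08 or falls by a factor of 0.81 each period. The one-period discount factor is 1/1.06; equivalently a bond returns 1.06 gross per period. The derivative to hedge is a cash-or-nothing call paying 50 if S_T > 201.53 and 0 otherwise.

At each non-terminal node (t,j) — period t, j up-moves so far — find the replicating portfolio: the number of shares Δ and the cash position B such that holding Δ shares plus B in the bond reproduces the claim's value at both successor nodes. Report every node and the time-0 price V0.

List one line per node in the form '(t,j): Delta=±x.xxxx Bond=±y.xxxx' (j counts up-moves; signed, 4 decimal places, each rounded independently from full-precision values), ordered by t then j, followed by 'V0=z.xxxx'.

No-arbitrage ⇒ martingale measure with p* = (R−d)/(u−d) = 0.9259.
Payoff layer (t=2): V(2,0)=0.0000, V(2,1)=0.0000, V(2,2)=50.0000
Node (1,0) S=155.5200: V=(p*·0.0000+(1−p*)·0.0000)/1.06=0.0000; Δ=(0.0000−0.0000)/(167.9616−125.9712)=0.0000; B=V−Δ·S=0.0000
Node (1,1) S=207.3600: V=(p*·50.0000+(1−p*)·0.0000)/1.06=43.6758; Δ=(50.0000−0.0000)/(223.9488−167.9616)=0.8931; B=V−Δ·S=-141.5094
Node (0,0) S=192.0000: V=(p*·43.6758+(1−p*)·0.0000)/1.06=38.1514; Δ=(43.6758−0.0000)/(207.3600−155.5200)=0.8425; B=V−Δ·S=-123.6106
Self-financing check: at every node Δ·S+B equals the discounted successor values.

(0,0): Delta=0.8425 Bond=-123.6106
(1,0): Delta=0.0000 Bond=0.0000
(1,1): Delta=0.8931 Bond=-141.5094
V0=38.1514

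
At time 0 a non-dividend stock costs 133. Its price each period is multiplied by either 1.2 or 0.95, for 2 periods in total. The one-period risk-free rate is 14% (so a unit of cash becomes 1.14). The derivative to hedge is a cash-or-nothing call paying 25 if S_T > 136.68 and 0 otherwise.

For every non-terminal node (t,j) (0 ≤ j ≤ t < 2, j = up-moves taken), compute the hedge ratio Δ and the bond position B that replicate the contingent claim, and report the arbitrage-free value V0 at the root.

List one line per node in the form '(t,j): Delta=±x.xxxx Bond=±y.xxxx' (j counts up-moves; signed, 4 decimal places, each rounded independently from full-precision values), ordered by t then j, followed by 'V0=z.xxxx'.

(0,0): Delta=0.1583 Bond=-2.9240
(1,0): Delta=0.7915 Bond=-83.3333
(1,1): Delta=0.0000 Bond=21.9298
V0=18.1287

No-arbitrage ⇒ martingale measure with p* = (R−d)/(u−d) = 0.7600.
Payoff layer (t=2): V(2,0)=0.0000, V(2,1)=25.0000, V(2,2)=25.0000
Node (1,0) S=126.3500: V=(p*·25.0000+(1−p*)·0.0000)/1.14=16.6667; Δ=(25.0000−0.0000)/(151.6200−120.0325)=0.7915; B=V−Δ·S=-83.3333
Node (1,1) S=159.6000: V=(p*·25.0000+(1−p*)·25.0000)/1.14=21.9298; Δ=(25.0000−25.0000)/(191.5200−151.6200)=0.0000; B=V−Δ·S=21.9298
Node (0,0) S=133.0000: V=(p*·21.9298+(1−p*)·16.6667)/1.14=18.1287; Δ=(21.9298−16.6667)/(159.6000−126.3500)=0.1583; B=V−Δ·S=-2.9240
Check: Δ(0,0)·S0 + B(0,0) = 18.1287 = V0.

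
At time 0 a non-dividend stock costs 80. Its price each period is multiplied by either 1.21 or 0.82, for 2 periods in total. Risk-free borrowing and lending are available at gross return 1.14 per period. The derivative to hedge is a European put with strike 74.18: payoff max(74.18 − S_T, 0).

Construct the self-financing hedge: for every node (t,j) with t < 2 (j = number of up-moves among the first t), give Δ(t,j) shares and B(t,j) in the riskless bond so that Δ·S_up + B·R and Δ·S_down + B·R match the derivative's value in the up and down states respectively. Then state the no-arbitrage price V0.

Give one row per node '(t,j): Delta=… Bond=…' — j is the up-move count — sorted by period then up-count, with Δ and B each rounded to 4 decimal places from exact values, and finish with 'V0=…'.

(0,0): Delta=-0.1029 Bond=8.7361
(1,0): Delta=-0.7969 Bond=55.4869
(1,1): Delta=0.0000 Bond=0.0000
V0=0.5054

The replicating-portfolio and risk-neutral prices coincide; use p* = (1.14−0.82)/(1.21−0.82) = 0.8205 for the latter.
Terminal payoffs: V(2,0)=20.3880, V(2,1)=0.0000, V(2,2)=0.0000
  t=1,j=0: stock 65.6000 → up 79.3760 (V=0.0000), down 53.7920 (V=20.3880). Price 3.2100; hedge Δ=-0.7969, bond B=55.4869.
  t=1,j=1: stock 96.8000 → up 117.1280 (V=0.0000), down 79.3760 (V=0.0000). Price 0.0000; hedge Δ=0.0000, bond B=0.0000.
  t=0,j=0: stock 80.0000 → up 96.8000 (V=0.0000), down 65.6000 (V=3.2100). Price 0.5054; hedge Δ=-0.1029, bond B=8.7361.
The time-0 hedge costs 0.5054, which is the no-arbitrage price.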